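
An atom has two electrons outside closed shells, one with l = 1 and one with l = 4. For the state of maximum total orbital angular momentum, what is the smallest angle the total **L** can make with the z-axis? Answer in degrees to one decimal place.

The total orbital quantum number L ranges from |l₁ − l₂| to l₁ + l₂ in integer steps.
So L can be 3, 4, 5.
The maximum is L = 5, with |L_tot| = ℏ√(5·6) = √30 ℏ.
The minimum angle with z is arccos(5/√30) ≈ 24.1°.

θ_min ≈ 24.1°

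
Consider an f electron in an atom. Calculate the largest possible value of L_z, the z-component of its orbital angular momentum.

For an f orbital, l = 3.
L_z = m_l ℏ with m_l ∈ {−3, …, 3}; the maximum is m_l = 3.

L_z,max = 3ℏ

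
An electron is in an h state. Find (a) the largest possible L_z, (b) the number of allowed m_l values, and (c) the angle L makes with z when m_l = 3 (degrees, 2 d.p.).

L_z,max = 5ℏ; 11 values; θ(m_l=3) ≈ 56.79°

An h state has l = 5.
L_z,max = lℏ = 5ℏ.
There are 2l+1 = 11 values of m_l.
For m_l = 3: cos θ = 3/√30, θ ≈ 56.79°.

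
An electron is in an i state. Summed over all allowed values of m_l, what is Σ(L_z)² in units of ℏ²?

Σ(L_z)² = 182 ℏ²

An i state has l = 6.
The allowed m_l values are -6, -5, -4, -3, -2, -1, 0, 1, 2, 3, 4, 5, 6.
Summing m² from −6 to 6: Σ m_l² = 182.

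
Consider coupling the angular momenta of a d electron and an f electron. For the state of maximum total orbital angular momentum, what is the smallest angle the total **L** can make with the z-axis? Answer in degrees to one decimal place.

L runs from |2 − 3| = 1 to 2 + 3 = 5.
Allowed values: L = 1, 2, 3, 4, 5.
The maximum is L = 5, with |L_tot| = ℏ√(5·6) = √30 ℏ.
The minimum angle with z is arccos(5/√30) ≈ 24.1°.

θ_min ≈ 24.1°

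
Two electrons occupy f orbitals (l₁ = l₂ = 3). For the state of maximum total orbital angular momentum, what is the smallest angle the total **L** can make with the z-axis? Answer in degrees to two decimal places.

Angular momentum addition gives L = |l₁ − l₂|, …, l₁ + l₂.
Allowed values: L = 0, 1, 2, 3, 4, 5, 6.
The maximum is L = 6, with |L_tot| = ℏ√(6·7) = √42 ℏ.
The minimum angle with z is arccos(6/√42) ≈ 22.21°.

θ_min ≈ 22.21°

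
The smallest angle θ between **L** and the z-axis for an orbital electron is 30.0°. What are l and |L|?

At minimum angle, m_l = l, so cos θ = l/√(l(l+1)); cos²θ = l/(l+1) = 0.7500.
Thus l = 0.7500/(1 − 0.7500) ≈ 3.
Then |L| = ℏ√(3·4) = 2√3 ℏ.

l = 3, |L| = 2√3 ℏ ≈ 3.464ℏ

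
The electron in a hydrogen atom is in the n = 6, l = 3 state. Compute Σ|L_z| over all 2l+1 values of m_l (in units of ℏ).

m_l ∈ {-3, -2, -1, 0, 1, 2, 3}.
Σ|m_l| = 2·3(3+1)/2 = 12.

Σ|L_z| = 12 ℏ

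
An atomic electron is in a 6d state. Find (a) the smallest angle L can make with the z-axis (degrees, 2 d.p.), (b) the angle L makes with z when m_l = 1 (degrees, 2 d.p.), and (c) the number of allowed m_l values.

θ_min ≈ 35.26°; θ(m_l=1) ≈ 65.91°; 5 values

6d means n = 6, l = 2.
cos θ_min = 2/√6, so θ_min ≈ 35.26°.
For m_l = 1: cos θ = 1/√6, θ ≈ 65.91°.
There are 2l+1 = 5 values of m_l.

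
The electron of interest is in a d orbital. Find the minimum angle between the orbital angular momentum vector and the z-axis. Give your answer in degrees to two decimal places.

θ_min ≈ 35.26°

D corresponds to l = 2.
|L| = √(l(l+1)) ℏ = √6 ℏ.
The smallest angle corresponds to the largest L_z, i.e. m_l = l = 2, giving L_z = 2ℏ.
cos θ_min = 2/√6, so θ_min ≈ 35.26°.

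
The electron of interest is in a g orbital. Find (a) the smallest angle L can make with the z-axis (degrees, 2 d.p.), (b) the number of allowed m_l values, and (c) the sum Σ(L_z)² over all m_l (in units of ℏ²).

A g state has l = 4.
cos θ_min = 4/√20, so θ_min ≈ 26.57°.
There are 2l+1 = 9 values of m_l.
Σ m_l² = 60, so Σ(L_z)² = 60 ℏ².

θ_min ≈ 26.57°; 9 values; Σ(L_z)² = 60 ℏ²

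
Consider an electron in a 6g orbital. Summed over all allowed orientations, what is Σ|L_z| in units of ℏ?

Σ|L_z| = 20 ℏ

For 6g, l = 4.
m_l ∈ {-4, -3, -2, -1, 0, 1, 2, 3, 4}.
Σ|m_l| = l(l+1) = 20.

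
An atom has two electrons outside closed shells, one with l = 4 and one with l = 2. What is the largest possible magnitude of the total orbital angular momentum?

|L_tot|_max = √42 ℏ ≈ 6.481ℏ

L runs from |4 − 2| = 2 to 4 + 2 = 6.
Allowed values: L = 2, 3, 4, 5, 6.
The largest magnitude corresponds to L = 6: |L_tot| = ℏ√(6·7) = √42 ℏ.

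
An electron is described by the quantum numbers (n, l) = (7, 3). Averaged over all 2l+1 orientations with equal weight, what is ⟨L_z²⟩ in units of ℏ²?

The allowed m_l values are -3, -2, -1, 0, 1, 2, 3.
Average of L_z² over 7 states: 28/7 ℏ² = 4 ℏ².

⟨L_z²⟩ = 4 ℏ²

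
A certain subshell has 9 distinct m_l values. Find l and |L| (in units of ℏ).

9 = 2l + 1, so l = (9−1)/2 = 4.
Then |L| = √(l(l+1)) ℏ = 2√5 ℏ.

l = 4, |L| = 2√5 ℏ ≈ 4.472ℏ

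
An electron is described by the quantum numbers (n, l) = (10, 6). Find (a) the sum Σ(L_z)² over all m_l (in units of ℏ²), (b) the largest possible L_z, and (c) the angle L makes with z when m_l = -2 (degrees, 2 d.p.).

Σ m_l² = 182, so Σ(L_z)² = 182 ℏ².
L_z,max = lℏ = 6ℏ.
For m_l = -2: cos θ = -2/√42, θ ≈ 107.98°.

Σ(L_z)² = 182 ℏ²; L_z,max = 6ℏ; θ(m_l=-2) ≈ 107.98°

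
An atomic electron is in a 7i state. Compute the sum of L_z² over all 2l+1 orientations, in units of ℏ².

For 7i, l = 6.
m_l runs from −6 to 6, i.e. {-6, -5, -4, -3, -2, -1, 0, 1, 2, 3, 4, 5, 6}.
Σ m_l² = l(l+1)(2l+1)/3 = 6·7·13/3 = 182.

Σ(L_z)² = 182 ℏ²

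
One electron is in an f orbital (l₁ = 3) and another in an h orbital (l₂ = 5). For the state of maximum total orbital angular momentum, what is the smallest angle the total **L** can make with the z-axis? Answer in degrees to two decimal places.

The total orbital quantum number L ranges from |l₁ − l₂| to l₁ + l₂ in integer steps.
Allowed values: L = 2, 3, 4, 5, 6, 7, 8.
The maximum is L = 8, with |L_tot| = ℏ√(8·9) = 6√2 ℏ.
The minimum angle with z is arccos(8/√72) ≈ 19.47°.

θ_min ≈ 19.47°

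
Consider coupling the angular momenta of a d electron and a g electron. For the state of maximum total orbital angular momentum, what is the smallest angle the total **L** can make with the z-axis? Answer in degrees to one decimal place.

The total orbital quantum number L ranges from |l₁ − l₂| to l₁ + l₂ in integer steps.
So L can be 2, 3, 4, 5, 6.
The maximum is L = 6, with |L_tot| = ℏ√(6·7) = √42 ℏ.
The minimum angle with z is arccos(6/√42) ≈ 22.2°.

θ_min ≈ 22.2°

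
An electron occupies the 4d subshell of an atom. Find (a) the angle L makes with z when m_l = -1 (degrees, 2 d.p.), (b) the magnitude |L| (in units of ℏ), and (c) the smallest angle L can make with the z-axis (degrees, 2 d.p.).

θ(m_l=-1) ≈ 114.09°; |L| = √6 ℏ ≈ 2.449ℏ; θ_min ≈ 35.26°

4d means n = 4, l = 2.
For m_l = -1: cos θ = -1/√6, θ ≈ 114.09°.
|L| = ℏ√(2·3) = √6 ℏ ≈ 2.449ℏ.
cos θ_min = 2/√6, so θ_min ≈ 35.26°.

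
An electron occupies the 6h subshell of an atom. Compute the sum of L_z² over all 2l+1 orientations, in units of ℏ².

Σ(L_z)² = 110 ℏ²

For 6h, l = 5.
m_l ∈ {-5, -4, -3, -2, -1, 0, 1, 2, 3, 4, 5}.
Σ m_l² = 2·(1 + 4 + 9 + 16 + 25) = 110.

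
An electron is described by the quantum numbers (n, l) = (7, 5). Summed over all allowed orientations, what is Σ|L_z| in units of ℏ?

The allowed m_l values are -5, -4, -3, -2, -1, 0, 1, 2, 3, 4, 5.
Σ|m_l| = 2(1+2+…+5) = 30.

Σ|L_z| = 30 ℏ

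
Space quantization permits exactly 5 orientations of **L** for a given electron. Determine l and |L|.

l = 2, |L| = √6 ℏ ≈ 2.449ℏ

2l + 1 = 5 ⇒ l = 2.
|L| = ℏ√(l(l+1)) = ℏ√(2·3) = √6 ℏ.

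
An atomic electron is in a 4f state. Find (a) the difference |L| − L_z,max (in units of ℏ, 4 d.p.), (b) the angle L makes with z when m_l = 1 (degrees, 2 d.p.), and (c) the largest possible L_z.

The 4f subshell has l = 3.
|L| − L_z,max = (2√3 − 3)ℏ ≈ 0.4641ℏ.
For m_l = 1: cos θ = 1/√12, θ ≈ 73.22°.
L_z,max = lℏ = 3ℏ.

|L|−L_z,max ≈ 0.4641ℏ; θ(m_l=1) ≈ 73.22°; L_z,max = 3ℏ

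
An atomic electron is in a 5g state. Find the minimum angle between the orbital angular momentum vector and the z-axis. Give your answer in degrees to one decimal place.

θ_min ≈ 26.6°

The 5g subshell has l = 4.
|L| = √(l(l+1)) ℏ = 2√5 ℏ.
The smallest angle corresponds to the largest L_z, i.e. m_l = l = 4, giving L_z = 4ℏ.
cos θ_min = 4/√20, so θ_min ≈ 26.6°.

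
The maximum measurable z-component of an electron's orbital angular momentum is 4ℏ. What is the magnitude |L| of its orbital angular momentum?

L_z,max = lℏ, so l = 4.
|L| = ℏ√(l(l+1)) = 2√5 ℏ.

|L| = 2√5 ℏ ≈ 4.472ℏ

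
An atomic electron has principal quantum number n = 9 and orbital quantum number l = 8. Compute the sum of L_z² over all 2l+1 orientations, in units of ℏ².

Σ(L_z)² = 408 ℏ²

The allowed m_l values are -8, -7, -6, -5, -4, -3, -2, -1, 0, 1, 2, 3, 4, 5, 6, 7, 8.
Σ m_l² = 2·(1 + 4 + 9 + 16 + 25 + 36 + 49 + 64) = 408.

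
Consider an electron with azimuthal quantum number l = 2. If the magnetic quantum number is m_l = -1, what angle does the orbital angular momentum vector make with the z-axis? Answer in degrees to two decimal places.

θ ≈ 114.09°

|L| = √(l(l+1)) ℏ = √6 ℏ.
L_z = m_l ℏ = −1ℏ.
cos θ = L_z/|L| = -1/√6, so θ ≈ 114.09°.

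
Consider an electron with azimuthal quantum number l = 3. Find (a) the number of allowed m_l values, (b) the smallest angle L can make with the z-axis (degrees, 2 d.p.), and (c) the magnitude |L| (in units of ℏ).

7 values; θ_min ≈ 30.00°; |L| = 2√3 ℏ ≈ 3.464ℏ

There are 2l+1 = 7 values of m_l.
cos θ_min = 3/√12, so θ_min ≈ 30.00°.
|L| = ℏ√(3·4) = 2√3 ℏ ≈ 3.464ℏ.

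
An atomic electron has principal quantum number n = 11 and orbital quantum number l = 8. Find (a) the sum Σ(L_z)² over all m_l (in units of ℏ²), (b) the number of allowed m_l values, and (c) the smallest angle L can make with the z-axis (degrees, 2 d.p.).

Σ(L_z)² = 408 ℏ²; 17 values; θ_min ≈ 19.47°

Σ m_l² = 408, so Σ(L_z)² = 408 ℏ².
There are 2l+1 = 17 values of m_l.
cos θ_min = 8/√72, so θ_min ≈ 19.47°.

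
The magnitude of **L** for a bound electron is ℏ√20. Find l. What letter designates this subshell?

|L| = ℏ√(l(l+1)), so l(l+1) = 20.
l² + l − 20 = 0 ⇒ l = 4.

l = 4 (g orbital)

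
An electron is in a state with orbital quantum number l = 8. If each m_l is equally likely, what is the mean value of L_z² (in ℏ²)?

⟨L_z²⟩ = 24 ℏ²

The allowed m_l values are -8, -7, -6, -5, -4, -3, -2, -1, 0, 1, 2, 3, 4, 5, 6, 7, 8.
⟨L_z²⟩ = ℏ²·(Σ m_l²)/(2l+1) = ℏ²·408/17 = 24ℏ².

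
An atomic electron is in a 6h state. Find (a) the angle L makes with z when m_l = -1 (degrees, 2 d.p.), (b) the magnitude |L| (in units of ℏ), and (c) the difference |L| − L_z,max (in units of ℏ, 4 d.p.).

The 6h subshell has l = 5.
For m_l = -1: cos θ = -1/√30, θ ≈ 100.52°.
|L| = ℏ√(5·6) = √30 ℏ ≈ 5.477ℏ.
|L| − L_z,max = (√30 − 5)ℏ ≈ 0.4772ℏ.

θ(m_l=-1) ≈ 100.52°; |L| = √30 ℏ ≈ 5.477ℏ; |L|−L_z,max ≈ 0.4772ℏ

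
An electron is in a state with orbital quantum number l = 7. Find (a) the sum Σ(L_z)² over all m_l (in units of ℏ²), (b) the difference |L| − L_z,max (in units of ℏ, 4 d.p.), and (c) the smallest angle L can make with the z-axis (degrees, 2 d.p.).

Σ(L_z)² = 280 ℏ²; |L|−L_z,max ≈ 0.4833ℏ; θ_min ≈ 20.70°

Σ m_l² = 280, so Σ(L_z)² = 280 ℏ².
|L| − L_z,max = (2√14 − 7)ℏ ≈ 0.4833ℏ.
cos θ_min = 7/√56, so θ_min ≈ 20.70°.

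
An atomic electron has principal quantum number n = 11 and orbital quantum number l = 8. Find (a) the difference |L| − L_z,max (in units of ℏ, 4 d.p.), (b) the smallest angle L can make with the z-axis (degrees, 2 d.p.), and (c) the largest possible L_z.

|L| − L_z,max = (6√2 − 8)ℏ ≈ 0.4853ℏ.
cos θ_min = 8/√72, so θ_min ≈ 19.47°.
L_z,max = lℏ = 8ℏ.

|L|−L_z,max ≈ 0.4853ℏ; θ_min ≈ 19.47°; L_z,max = 8ℏ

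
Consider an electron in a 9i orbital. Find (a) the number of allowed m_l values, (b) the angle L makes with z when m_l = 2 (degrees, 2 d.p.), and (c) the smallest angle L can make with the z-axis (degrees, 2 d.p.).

13 values; θ(m_l=2) ≈ 72.02°; θ_min ≈ 22.21°

The 9i subshell has l = 6.
There are 2l+1 = 13 values of m_l.
For m_l = 2: cos θ = 2/√42, θ ≈ 72.02°.
cos θ_min = 6/√42, so θ_min ≈ 22.21°.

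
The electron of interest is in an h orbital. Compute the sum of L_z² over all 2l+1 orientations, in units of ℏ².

The letter h corresponds to l = 5.
m_l ∈ {-5, -4, -3, -2, -1, 0, 1, 2, 3, 4, 5}.
Σ m_l² = 2·(1 + 4 + 9 + 16 + 25) = 110.

Σ(L_z)² = 110 ℏ²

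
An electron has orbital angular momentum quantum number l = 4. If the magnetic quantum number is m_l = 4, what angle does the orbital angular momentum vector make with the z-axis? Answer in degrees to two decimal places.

|L| = √(l(l+1)) ℏ = 2√5 ℏ.
L_z = m_l ℏ = 4ℏ.
cos θ = L_z/|L| = 4/√20, so θ ≈ 26.57°.

θ ≈ 26.57°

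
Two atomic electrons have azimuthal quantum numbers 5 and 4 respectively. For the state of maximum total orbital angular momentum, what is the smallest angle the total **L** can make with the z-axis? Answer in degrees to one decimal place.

By the triangle rule, |l₁ − l₂| ≤ L ≤ l₁ + l₂.
L ∈ {1, 2, 3, 4, 5, 6, 7, 8, 9}.
The maximum is L = 9, with |L_tot| = ℏ√(9·10) = 3√10 ℏ.
The minimum angle with z is arccos(9/√90) ≈ 18.4°.

θ_min ≈ 18.4°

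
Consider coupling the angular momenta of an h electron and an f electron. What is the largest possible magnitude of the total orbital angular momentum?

|L_tot|_max = 6√2 ℏ ≈ 8.485ℏ

L runs from |5 − 3| = 2 to 5 + 3 = 8.
So L can be 2, 3, 4, 5, 6, 7, 8.
The largest magnitude corresponds to L = 8: |L_tot| = ℏ√(8·9) = 6√2 ℏ.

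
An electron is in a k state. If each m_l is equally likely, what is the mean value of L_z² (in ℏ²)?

The letter k corresponds to l = 7.
The allowed m_l values are -7, -6, -5, -4, -3, -2, -1, 0, 1, 2, 3, 4, 5, 6, 7.
⟨L_z²⟩ = ℏ²·(Σ m_l²)/(2l+1) = ℏ²·280/15 = 18.67ℏ².

⟨L_z²⟩ = 18.67 ℏ²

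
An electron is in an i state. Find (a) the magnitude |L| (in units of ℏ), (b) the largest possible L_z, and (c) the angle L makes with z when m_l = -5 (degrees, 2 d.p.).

An i state has l = 6.
|L| = ℏ√(6·7) = √42 ℏ ≈ 6.481ℏ.
L_z,max = lℏ = 6ℏ.
For m_l = -5: cos θ = -5/√42, θ ≈ 140.49°.

|L| = √42 ℏ ≈ 6.481ℏ; L_z,max = 6ℏ; θ(m_l=-5) ≈ 140.49°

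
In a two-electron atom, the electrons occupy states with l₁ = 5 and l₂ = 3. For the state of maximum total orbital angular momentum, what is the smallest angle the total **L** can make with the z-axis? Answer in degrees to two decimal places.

Angular momentum addition gives L = |l₁ − l₂|, …, l₁ + l₂.
L ∈ {2, 3, 4, 5, 6, 7, 8}.
The maximum is L = 8, with |L_tot| = ℏ√(8·9) = 6√2 ℏ.
The minimum angle with z is arccos(8/√72) ≈ 19.47°.

θ_min ≈ 19.47°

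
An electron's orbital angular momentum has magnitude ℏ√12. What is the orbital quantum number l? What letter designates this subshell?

l = 3 (f orbital)

Since |L|² = l(l+1)ℏ², l(l+1) = 12.
The positive root is l = 3.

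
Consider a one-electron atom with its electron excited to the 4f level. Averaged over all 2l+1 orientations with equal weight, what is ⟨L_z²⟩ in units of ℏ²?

⟨L_z²⟩ = 4 ℏ²

The 4f level has l = 3.
m_l runs from −3 to 3, i.e. {-3, -2, -1, 0, 1, 2, 3}.
Average of L_z² over 7 states: 28/7 ℏ² = 4 ℏ².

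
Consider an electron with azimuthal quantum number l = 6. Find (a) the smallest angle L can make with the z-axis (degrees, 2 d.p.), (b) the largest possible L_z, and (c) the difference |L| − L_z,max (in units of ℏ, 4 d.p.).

cos θ_min = 6/√42, so θ_min ≈ 22.21°.
L_z,max = lℏ = 6ℏ.
|L| − L_z,max = (√42 − 6)ℏ ≈ 0.4807ℏ.

θ_min ≈ 22.21°; L_z,max = 6ℏ; |L|−L_z,max ≈ 0.4807ℏ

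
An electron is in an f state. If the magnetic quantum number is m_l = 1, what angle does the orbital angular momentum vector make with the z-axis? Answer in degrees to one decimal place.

θ ≈ 73.2°

For an f orbital, l = 3.
|L| = √(l(l+1)) ℏ = 2√3 ℏ.
L_z = m_l ℏ = 1ℏ.
cos θ = L_z/|L| = 1/√12, so θ ≈ 73.2°.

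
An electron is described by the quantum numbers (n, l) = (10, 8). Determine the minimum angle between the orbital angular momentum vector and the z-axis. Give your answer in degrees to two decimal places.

θ_min ≈ 19.47°

|L|² = l(l+1)ℏ² = 72ℏ², so |L| = 6√2 ℏ.
The smallest angle corresponds to the largest L_z, i.e. m_l = l = 8, giving L_z = 8ℏ.
cos θ_min = 8/√72, so θ_min ≈ 19.47°.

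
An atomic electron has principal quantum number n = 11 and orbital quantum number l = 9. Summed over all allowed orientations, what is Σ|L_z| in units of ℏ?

Σ|L_z| = 90 ℏ

m_l ∈ {-9, -8, -7, -6, -5, -4, -3, -2, -1, 0, 1, 2, 3, 4, 5, 6, 7, 8, 9}.
Σ|m_l| = 2·9(9+1)/2 = 90.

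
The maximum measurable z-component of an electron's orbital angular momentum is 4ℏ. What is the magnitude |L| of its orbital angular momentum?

|L| = 2√5 ℏ ≈ 4.472ℏ

Since max m_l = l, l = 4.
|L| = √(l(l+1)) ℏ = 2√5 ℏ.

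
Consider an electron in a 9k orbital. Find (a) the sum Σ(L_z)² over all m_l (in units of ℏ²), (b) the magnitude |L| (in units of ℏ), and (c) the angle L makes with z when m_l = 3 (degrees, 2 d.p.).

Σ(L_z)² = 280 ℏ²; |L| = 2√14 ℏ ≈ 7.483ℏ; θ(m_l=3) ≈ 66.37°

For 9k, l = 7.
Σ m_l² = 280, so Σ(L_z)² = 280 ℏ².
|L| = ℏ√(7·8) = 2√14 ℏ ≈ 7.483ℏ.
For m_l = 3: cos θ = 3/√56, θ ≈ 66.37°.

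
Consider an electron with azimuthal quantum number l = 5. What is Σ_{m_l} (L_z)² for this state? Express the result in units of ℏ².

Σ(L_z)² = 110 ℏ²

m_l runs from −5 to 5, i.e. {-5, -4, -3, -2, -1, 0, 1, 2, 3, 4, 5}.
Σ m_l² = 2·(1 + 4 + 9 + 16 + 25) = 110.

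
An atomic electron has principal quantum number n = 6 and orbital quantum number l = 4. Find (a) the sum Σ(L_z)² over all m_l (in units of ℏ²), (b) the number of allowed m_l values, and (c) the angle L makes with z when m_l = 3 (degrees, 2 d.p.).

Σ m_l² = 60, so Σ(L_z)² = 60 ℏ².
There are 2l+1 = 9 values of m_l.
For m_l = 3: cos θ = 3/√20, θ ≈ 47.87°.

Σ(L_z)² = 60 ℏ²; 9 values; θ(m_l=3) ≈ 47.87°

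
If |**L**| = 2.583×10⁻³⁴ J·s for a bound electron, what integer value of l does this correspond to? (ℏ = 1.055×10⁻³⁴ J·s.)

Dividing by ℏ: |L|/ℏ ≈ 2.448.
(|L|/ℏ)² = l(l+1) ≈ 5.99 ⇒ l = 2.

l = 2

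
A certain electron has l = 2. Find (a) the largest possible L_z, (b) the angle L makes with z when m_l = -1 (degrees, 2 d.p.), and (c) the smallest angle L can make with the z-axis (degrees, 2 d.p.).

L_z,max = lℏ = 2ℏ.
For m_l = -1: cos θ = -1/√6, θ ≈ 114.09°.
cos θ_min = 2/√6, so θ_min ≈ 35.26°.

L_z,max = 2ℏ; θ(m_l=-1) ≈ 114.09°; θ_min ≈ 35.26°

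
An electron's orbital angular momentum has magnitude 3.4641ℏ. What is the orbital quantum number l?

l = 3

Since |L|² = l(l+1)ℏ², l(l+1) = 12.
Solving: l = 3.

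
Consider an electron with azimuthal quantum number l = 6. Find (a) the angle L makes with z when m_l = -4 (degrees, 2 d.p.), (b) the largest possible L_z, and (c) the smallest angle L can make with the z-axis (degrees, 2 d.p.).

θ(m_l=-4) ≈ 128.11°; L_z,max = 6ℏ; θ_min ≈ 22.21°

For m_l = -4: cos θ = -4/√42, θ ≈ 128.11°.
L_z,max = lℏ = 6ℏ.
cos θ_min = 6/√42, so θ_min ≈ 22.21°.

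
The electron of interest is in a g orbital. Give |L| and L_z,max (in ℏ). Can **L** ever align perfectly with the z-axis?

A g state has l = 4.
|L| = 2√5 ℏ ≈ 4.4721ℏ, while L_z,max = lℏ = 4ℏ.
Since |L| > L_z,max, the vector can never point exactly along z; the closest it comes is θ_min = arccos(4/√20) ≈ 26.6°.

No: L_z,max = 4ℏ < |L| = 2√5 ℏ ≈ 4.472ℏ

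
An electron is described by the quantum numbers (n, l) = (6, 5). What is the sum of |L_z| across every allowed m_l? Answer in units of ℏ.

Σ|L_z| = 30 ℏ

m_l ∈ {-5, -4, -3, -2, -1, 0, 1, 2, 3, 4, 5}.
Σ|m_l| = 2(1+2+…+5) = 30.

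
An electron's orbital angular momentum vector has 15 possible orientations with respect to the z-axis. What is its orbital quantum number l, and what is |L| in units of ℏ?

l = 7, |L| = 2√14 ℏ ≈ 7.483ℏ

2l + 1 = 15 ⇒ l = 7.
|L| = ℏ√(l(l+1)) = ℏ√(7·8) = 2√14 ℏ.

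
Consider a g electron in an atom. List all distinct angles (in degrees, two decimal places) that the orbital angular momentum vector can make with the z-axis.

θ ∈ {26.57°, 47.87°, 63.43°, 77.08°, 90.00°, 102.92°, 116.57°, 132.13°, 153.43°}

For a g orbital, l = 4.
|L| = √(l(l+1)) ℏ = 2√5 ℏ.
cos θ = m_l/√20 for each m_l ∈ {-4, -3, -2, -1, 0, 1, 2, 3, 4}.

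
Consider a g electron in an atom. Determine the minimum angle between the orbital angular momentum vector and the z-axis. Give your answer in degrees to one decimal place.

A g state has l = 4.
|L|² = l(l+1)ℏ² = 20ℏ², so |L| = 2√5 ℏ.
The smallest angle corresponds to the largest L_z, i.e. m_l = l = 4, giving L_z = 4ℏ.
cos θ_min = 4/√20, so θ_min ≈ 26.6°.

θ_min ≈ 26.6°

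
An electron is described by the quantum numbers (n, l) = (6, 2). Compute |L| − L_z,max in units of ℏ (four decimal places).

|L| − L_z,max ≈ 0.4495ℏ

|L| = √6 ℏ ≈ 2.4495ℏ, while L_z,max = lℏ = 2ℏ.
The difference is (√6 − 2)ℏ ≈ 0.4495ℏ.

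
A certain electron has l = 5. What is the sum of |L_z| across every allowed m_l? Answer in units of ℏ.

m_l runs from −5 to 5, i.e. {-5, -4, -3, -2, -1, 0, 1, 2, 3, 4, 5}.
Σ|m_l| = 2(1+2+…+5) = 30.

Σ|L_z| = 30 ℏ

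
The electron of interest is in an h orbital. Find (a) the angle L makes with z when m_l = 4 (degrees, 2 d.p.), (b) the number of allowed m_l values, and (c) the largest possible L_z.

An h state has l = 5.
For m_l = 4: cos θ = 4/√30, θ ≈ 43.09°.
There are 2l+1 = 11 values of m_l.
L_z,max = lℏ = 5ℏ.

θ(m_l=4) ≈ 43.09°; 11 values; L_z,max = 5ℏ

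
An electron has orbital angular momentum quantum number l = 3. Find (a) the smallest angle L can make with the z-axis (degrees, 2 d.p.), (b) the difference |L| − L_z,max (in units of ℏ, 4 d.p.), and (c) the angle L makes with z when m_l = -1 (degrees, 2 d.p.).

cos θ_min = 3/√12, so θ_min ≈ 30.00°.
|L| − L_z,max = (2√3 − 3)ℏ ≈ 0.4641ℏ.
For m_l = -1: cos θ = -1/√12, θ ≈ 106.78°.

θ_min ≈ 30.00°; |L|−L_z,max ≈ 0.4641ℏ; θ(m_l=-1) ≈ 106.78°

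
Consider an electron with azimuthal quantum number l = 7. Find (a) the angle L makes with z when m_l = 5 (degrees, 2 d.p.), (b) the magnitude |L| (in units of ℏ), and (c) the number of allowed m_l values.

For m_l = 5: cos θ = 5/√56, θ ≈ 48.08°.
|L| = ℏ√(7·8) = 2√14 ℏ ≈ 7.483ℏ.
There are 2l+1 = 15 values of m_l.

θ(m_l=5) ≈ 48.08°; |L| = 2√14 ℏ ≈ 7.483ℏ; 15 values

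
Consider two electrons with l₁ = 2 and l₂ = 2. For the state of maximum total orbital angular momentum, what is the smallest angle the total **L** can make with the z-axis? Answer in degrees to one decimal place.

Angular momentum addition gives L = |l₁ − l₂|, …, l₁ + l₂.
L ∈ {0, 1, 2, 3, 4}.
The maximum is L = 4, with |L_tot| = ℏ√(4·5) = 2√5 ℏ.
The minimum angle with z is arccos(4/√20) ≈ 26.6°.

θ_min ≈ 26.6°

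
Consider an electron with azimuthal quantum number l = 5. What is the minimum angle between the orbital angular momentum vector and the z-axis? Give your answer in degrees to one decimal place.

|L|² = l(l+1)ℏ² = 30ℏ², so |L| = √30 ℏ.
The smallest angle corresponds to the largest L_z, i.e. m_l = l = 5, giving L_z = 5ℏ.
cos θ_min = 5/√30, so θ_min ≈ 24.1°.

θ_min ≈ 24.1°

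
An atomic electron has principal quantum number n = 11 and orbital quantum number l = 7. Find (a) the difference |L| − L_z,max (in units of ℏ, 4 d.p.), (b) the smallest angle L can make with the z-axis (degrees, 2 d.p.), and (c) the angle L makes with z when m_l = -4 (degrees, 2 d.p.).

|L|−L_z,max ≈ 0.4833ℏ; θ_min ≈ 20.70°; θ(m_l=-4) ≈ 122.31°

|L| − L_z,max = (2√14 − 7)ℏ ≈ 0.4833ℏ.
cos θ_min = 7/√56, so θ_min ≈ 20.70°.
For m_l = -4: cos θ = -4/√56, θ ≈ 122.31°.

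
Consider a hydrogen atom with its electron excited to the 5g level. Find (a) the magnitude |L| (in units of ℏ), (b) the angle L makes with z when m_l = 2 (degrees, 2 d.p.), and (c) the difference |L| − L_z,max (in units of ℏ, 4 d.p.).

|L| = 2√5 ℏ ≈ 4.472ℏ; θ(m_l=2) ≈ 63.43°; |L|−L_z,max ≈ 0.4721ℏ

The 5g level has l = 4.
|L| = ℏ√(4·5) = 2√5 ℏ ≈ 4.472ℏ.
For m_l = 2: cos θ = 2/√20, θ ≈ 63.43°.
|L| − L_z,max = (2√5 − 4)ℏ ≈ 0.4721ℏ.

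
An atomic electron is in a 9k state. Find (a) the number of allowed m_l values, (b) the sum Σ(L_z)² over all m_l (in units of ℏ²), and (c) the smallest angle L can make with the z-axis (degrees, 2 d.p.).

9k means n = 9, l = 7.
There are 2l+1 = 15 values of m_l.
Σ m_l² = 280, so Σ(L_z)² = 280 ℏ².
cos θ_min = 7/√56, so θ_min ≈ 20.70°.

15 values; Σ(L_z)² = 280 ℏ²; θ_min ≈ 20.70°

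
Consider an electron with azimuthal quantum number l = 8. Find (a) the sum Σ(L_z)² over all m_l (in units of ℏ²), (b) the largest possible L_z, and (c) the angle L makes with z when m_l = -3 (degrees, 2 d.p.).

Σ(L_z)² = 408 ℏ²; L_z,max = 8ℏ; θ(m_l=-3) ≈ 110.70°

Σ m_l² = 408, so Σ(L_z)² = 408 ℏ².
L_z,max = lℏ = 8ℏ.
For m_l = -3: cos θ = -3/√72, θ ≈ 110.70°.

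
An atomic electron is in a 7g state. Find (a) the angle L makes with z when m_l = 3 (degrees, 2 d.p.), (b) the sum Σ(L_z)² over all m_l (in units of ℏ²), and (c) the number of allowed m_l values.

The 7g subshell has l = 4.
For m_l = 3: cos θ = 3/√20, θ ≈ 47.87°.
Σ m_l² = 60, so Σ(L_z)² = 60 ℏ².
There are 2l+1 = 9 values of m_l.

θ(m_l=3) ≈ 47.87°; Σ(L_z)² = 60 ℏ²; 9 values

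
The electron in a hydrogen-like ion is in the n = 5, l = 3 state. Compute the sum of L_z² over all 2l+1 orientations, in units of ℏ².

Σ(L_z)² = 28 ℏ²

m_l ∈ {-3, -2, -1, 0, 1, 2, 3}.
Σ m_l² = 2·(1 + 4 + 9) = 28.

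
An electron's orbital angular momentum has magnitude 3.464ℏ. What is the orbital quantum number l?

|L| = ℏ√(l(l+1)), so l(l+1) = 12.
Solving: l = 3.

l = 3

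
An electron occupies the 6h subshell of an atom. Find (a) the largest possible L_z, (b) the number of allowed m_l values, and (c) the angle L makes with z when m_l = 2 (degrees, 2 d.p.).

6h means n = 6, l = 5.
L_z,max = lℏ = 5ℏ.
There are 2l+1 = 11 values of m_l.
For m_l = 2: cos θ = 2/√30, θ ≈ 68.58°.

L_z,max = 5ℏ; 11 values; θ(m_l=2) ≈ 68.58°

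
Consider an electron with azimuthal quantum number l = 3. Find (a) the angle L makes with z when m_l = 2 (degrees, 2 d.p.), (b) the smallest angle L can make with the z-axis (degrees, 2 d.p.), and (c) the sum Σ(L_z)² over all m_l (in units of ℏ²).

For m_l = 2: cos θ = 2/√12, θ ≈ 54.74°.
cos θ_min = 3/√12, so θ_min ≈ 30.00°.
Σ m_l² = 28, so Σ(L_z)² = 28 ℏ².

θ(m_l=2) ≈ 54.74°; θ_min ≈ 30.00°; Σ(L_z)² = 28 ℏ²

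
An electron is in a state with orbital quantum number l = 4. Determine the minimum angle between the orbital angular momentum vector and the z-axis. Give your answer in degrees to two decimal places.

|L| = √(l(l+1)) ℏ = 2√5 ℏ.
The smallest angle corresponds to the largest L_z, i.e. m_l = l = 4, giving L_z = 4ℏ.
cos θ_min = 4/√20, so θ_min ≈ 26.57°.

θ_min ≈ 26.57°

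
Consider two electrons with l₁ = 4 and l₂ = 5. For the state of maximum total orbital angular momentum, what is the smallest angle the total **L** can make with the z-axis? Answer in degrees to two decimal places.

θ_min ≈ 18.43°

L runs from |4 − 5| = 1 to 4 + 5 = 9.
Allowed values: L = 1, 2, 3, 4, 5, 6, 7, 8, 9.
The maximum is L = 9, with |L_tot| = ℏ√(9·10) = 3√10 ℏ.
The minimum angle with z is arccos(9/√90) ≈ 18.43°.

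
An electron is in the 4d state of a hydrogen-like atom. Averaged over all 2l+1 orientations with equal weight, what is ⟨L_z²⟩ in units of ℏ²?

For 4d, l = 2.
The allowed m_l values are -2, -1, 0, 1, 2.
⟨L_z²⟩ = ℏ²·(Σ m_l²)/(2l+1) = ℏ²·10/5 = 2ℏ².

⟨L_z²⟩ = 2 ℏ²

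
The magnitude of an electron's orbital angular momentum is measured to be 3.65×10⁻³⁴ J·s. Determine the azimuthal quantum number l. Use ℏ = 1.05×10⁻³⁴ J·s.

|L|/ℏ = (3.65×10⁻³⁴)/(1.05×10⁻³⁴) ≈ 3.476.
(|L|/ℏ)² = l(l+1) ≈ 12.08 ⇒ l = 3.

l = 3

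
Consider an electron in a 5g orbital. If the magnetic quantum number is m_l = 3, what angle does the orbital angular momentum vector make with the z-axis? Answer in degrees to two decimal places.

The 5g subshell has l = 4.
|L|² = l(l+1)ℏ² = 20ℏ², so |L| = 2√5 ℏ.
L_z = m_l ℏ = 3ℏ.
cos θ = L_z/|L| = 3/√20, so θ ≈ 47.87°.

θ ≈ 47.87°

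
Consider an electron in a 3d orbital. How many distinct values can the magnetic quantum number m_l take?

3d means n = 3, l = 2.
The number of m_l values is 2l + 1 = 2·2 + 1 = 5.

5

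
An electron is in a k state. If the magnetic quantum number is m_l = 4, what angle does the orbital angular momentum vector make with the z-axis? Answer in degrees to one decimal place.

θ ≈ 57.7°

For a k orbital, l = 7.
|L| = √(l(l+1)) ℏ = 2√14 ℏ.
L_z = m_l ℏ = 4ℏ.
cos θ = L_z/|L| = 4/√56, so θ ≈ 57.7°.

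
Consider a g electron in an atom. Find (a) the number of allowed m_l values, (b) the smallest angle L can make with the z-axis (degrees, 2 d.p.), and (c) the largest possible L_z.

For a g orbital, l = 4.
There are 2l+1 = 9 values of m_l.
cos θ_min = 4/√20, so θ_min ≈ 26.57°.
L_z,max = lℏ = 4ℏ.

9 values; θ_min ≈ 26.57°; L_z,max = 4ℏ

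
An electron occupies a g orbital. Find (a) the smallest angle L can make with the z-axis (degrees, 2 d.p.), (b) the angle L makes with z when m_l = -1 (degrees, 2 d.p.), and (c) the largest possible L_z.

θ_min ≈ 26.57°; θ(m_l=-1) ≈ 102.92°; L_z,max = 4ℏ

The letter g corresponds to l = 4.
cos θ_min = 4/√20, so θ_min ≈ 26.57°.
For m_l = -1: cos θ = -1/√20, θ ≈ 102.92°.
L_z,max = lℏ = 4ℏ.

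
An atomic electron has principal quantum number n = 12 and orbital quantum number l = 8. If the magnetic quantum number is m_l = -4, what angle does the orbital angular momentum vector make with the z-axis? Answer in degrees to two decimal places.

θ ≈ 118.13°

|L|² = l(l+1)ℏ² = 72ℏ², so |L| = 6√2 ℏ.
L_z = m_l ℏ = −4ℏ.
cos θ = L_z/|L| = -4/√72, so θ ≈ 118.13°.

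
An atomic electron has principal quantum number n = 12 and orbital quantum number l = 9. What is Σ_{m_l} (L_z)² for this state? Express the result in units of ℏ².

Σ(L_z)² = 570 ℏ²

m_l ∈ {-9, -8, -7, -6, -5, -4, -3, -2, -1, 0, 1, 2, 3, 4, 5, 6, 7, 8, 9}.
Σ m_l² = 2·(1 + 4 + 9 + 16 + 25 + 36 + 49 + 64 + 81) = 570.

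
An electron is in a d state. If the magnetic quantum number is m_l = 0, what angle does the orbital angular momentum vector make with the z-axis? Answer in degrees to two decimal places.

For a d orbital, l = 2.
|L|² = l(l+1)ℏ² = 6ℏ², so |L| = √6 ℏ.
L_z = m_l ℏ = 0ℏ.
cos θ = L_z/|L| = 0/√6, so θ ≈ 90.00°.

θ ≈ 90.00°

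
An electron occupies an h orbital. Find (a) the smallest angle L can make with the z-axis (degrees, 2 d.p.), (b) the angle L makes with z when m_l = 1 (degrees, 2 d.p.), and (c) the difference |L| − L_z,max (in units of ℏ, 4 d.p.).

θ_min ≈ 24.09°; θ(m_l=1) ≈ 79.48°; |L|−L_z,max ≈ 0.4772ℏ

The letter h corresponds to l = 5.
cos θ_min = 5/√30, so θ_min ≈ 24.09°.
For m_l = 1: cos θ = 1/√30, θ ≈ 79.48°.
|L| − L_z,max = (√30 − 5)ℏ ≈ 0.4772ℏ.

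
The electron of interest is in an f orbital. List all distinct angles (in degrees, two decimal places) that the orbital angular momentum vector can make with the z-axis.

θ ∈ {30.00°, 54.74°, 73.22°, 90.00°, 106.78°, 125.26°, 150.00°}

F corresponds to l = 3.
|L| = √(l(l+1)) ℏ = 2√3 ℏ.
cos θ = m_l/√12 for each m_l ∈ {-3, -2, -1, 0, 1, 2, 3}.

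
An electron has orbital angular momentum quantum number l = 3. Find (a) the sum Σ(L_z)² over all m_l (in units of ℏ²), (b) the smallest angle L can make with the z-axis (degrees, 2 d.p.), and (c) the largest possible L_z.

Σ(L_z)² = 28 ℏ²; θ_min ≈ 30.00°; L_z,max = 3ℏ

Σ m_l² = 28, so Σ(L_z)² = 28 ℏ².
cos θ_min = 3/√12, so θ_min ≈ 30.00°.
L_z,max = lℏ = 3ℏ.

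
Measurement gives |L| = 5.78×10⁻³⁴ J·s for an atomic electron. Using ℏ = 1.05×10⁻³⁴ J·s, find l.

l = 5

Dividing by ℏ: |L|/ℏ ≈ 5.505.
Set l(l+1) = 30.30; the integer solution is l = 5.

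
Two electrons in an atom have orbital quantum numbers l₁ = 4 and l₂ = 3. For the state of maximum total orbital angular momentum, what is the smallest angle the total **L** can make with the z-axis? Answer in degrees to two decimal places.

L runs from |4 − 3| = 1 to 4 + 3 = 7.
Allowed values: L = 1, 2, 3, 4, 5, 6, 7.
The maximum is L = 7, with |L_tot| = ℏ√(7·8) = 2√14 ℏ.
The minimum angle with z is arccos(7/√56) ≈ 20.70°.

θ_min ≈ 20.70°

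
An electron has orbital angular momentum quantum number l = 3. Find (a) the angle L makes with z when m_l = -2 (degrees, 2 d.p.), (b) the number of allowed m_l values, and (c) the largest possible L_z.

θ(m_l=-2) ≈ 125.26°; 7 values; L_z,max = 3ℏ

For m_l = -2: cos θ = -2/√12, θ ≈ 125.26°.
There are 2l+1 = 7 values of m_l.
L_z,max = lℏ = 3ℏ.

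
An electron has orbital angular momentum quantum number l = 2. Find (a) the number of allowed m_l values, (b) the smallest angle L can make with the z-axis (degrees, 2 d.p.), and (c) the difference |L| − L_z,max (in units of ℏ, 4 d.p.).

There are 2l+1 = 5 values of m_l.
cos θ_min = 2/√6, so θ_min ≈ 35.26°.
|L| − L_z,max = (√6 − 2)ℏ ≈ 0.4495ℏ.

5 values; θ_min ≈ 35.26°; |L|−L_z,max ≈ 0.4495ℏ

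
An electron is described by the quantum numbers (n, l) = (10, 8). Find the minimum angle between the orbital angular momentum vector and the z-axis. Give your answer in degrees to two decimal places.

θ_min ≈ 19.47°

|L| = √(l(l+1)) ℏ = 6√2 ℏ.
The smallest angle corresponds to the largest L_z, i.e. m_l = l = 8, giving L_z = 8ℏ.
cos θ_min = 8/√72, so θ_min ≈ 19.47°.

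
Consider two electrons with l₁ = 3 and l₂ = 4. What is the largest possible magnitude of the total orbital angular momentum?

Angular momentum addition gives L = |l₁ − l₂|, …, l₁ + l₂.
Allowed values: L = 1, 2, 3, 4, 5, 6, 7.
The largest magnitude corresponds to L = 7: |L_tot| = ℏ√(7·8) = 2√14 ℏ.

|L_tot|_max = 2√14 ℏ ≈ 7.483ℏ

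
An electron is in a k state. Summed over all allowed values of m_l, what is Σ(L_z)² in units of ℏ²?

Σ(L_z)² = 280 ℏ²

The letter k corresponds to l = 7.
The allowed m_l values are -7, -6, -5, -4, -3, -2, -1, 0, 1, 2, 3, 4, 5, 6, 7.
Σ m_l² = 2·(1 + 4 + 9 + 16 + 25 + 36 + 49) = 280.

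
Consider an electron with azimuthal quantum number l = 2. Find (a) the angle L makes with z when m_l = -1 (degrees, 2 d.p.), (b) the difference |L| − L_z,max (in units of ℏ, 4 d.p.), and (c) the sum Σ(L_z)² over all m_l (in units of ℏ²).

For m_l = -1: cos θ = -1/√6, θ ≈ 114.09°.
|L| − L_z,max = (√6 − 2)ℏ ≈ 0.4495ℏ.
Σ m_l² = 10, so Σ(L_z)² = 10 ℏ².

θ(m_l=-1) ≈ 114.09°; |L|−L_z,max ≈ 0.4495ℏ; Σ(L_z)² = 10 ℏ²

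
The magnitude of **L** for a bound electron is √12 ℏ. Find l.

l = 3

|L| = ℏ√(l(l+1)), so l(l+1) = 12.
l² + l − 12 = 0 ⇒ l = 3.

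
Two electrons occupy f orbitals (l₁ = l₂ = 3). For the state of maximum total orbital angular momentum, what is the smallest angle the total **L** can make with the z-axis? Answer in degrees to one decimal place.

By the triangle rule, |l₁ − l₂| ≤ L ≤ l₁ + l₂.
L ∈ {0, 1, 2, 3, 4, 5, 6}.
The maximum is L = 6, with |L_tot| = ℏ√(6·7) = √42 ℏ.
The minimum angle with z is arccos(6/√42) ≈ 22.2°.

θ_min ≈ 22.2°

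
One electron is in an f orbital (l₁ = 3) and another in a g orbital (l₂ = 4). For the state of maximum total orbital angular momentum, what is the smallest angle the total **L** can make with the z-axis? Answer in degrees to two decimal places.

By the triangle rule, |l₁ − l₂| ≤ L ≤ l₁ + l₂.
L ∈ {1, 2, 3, 4, 5, 6, 7}.
The maximum is L = 7, with |L_tot| = ℏ√(7·8) = 2√14 ℏ.
The minimum angle with z is arccos(7/√56) ≈ 20.70°.

θ_min ≈ 20.70°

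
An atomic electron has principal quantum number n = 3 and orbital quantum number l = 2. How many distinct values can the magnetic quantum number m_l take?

5

The number of m_l values is 2l + 1 = 2·2 + 1 = 5.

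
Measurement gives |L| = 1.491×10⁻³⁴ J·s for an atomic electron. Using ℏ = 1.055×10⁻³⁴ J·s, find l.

In units of ℏ, |L| ≈ 1.413.
l(l+1) ≈ 1.413² ≈ 2.00, so l = 1.

l = 1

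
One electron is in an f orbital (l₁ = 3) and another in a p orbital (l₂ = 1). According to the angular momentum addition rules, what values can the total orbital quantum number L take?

L = 2, 3, 4

Angular momentum addition gives L = |l₁ − l₂|, …, l₁ + l₂.
So L can be 2, 3, 4.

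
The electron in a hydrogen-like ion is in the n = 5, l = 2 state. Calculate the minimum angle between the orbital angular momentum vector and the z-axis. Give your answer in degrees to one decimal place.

θ_min ≈ 35.3°

|L| = ℏ√(l(l+1)) = √6 ℏ.
The smallest angle corresponds to the largest L_z, i.e. m_l = l = 2, giving L_z = 2ℏ.
cos θ_min = 2/√6, so θ_min ≈ 35.3°.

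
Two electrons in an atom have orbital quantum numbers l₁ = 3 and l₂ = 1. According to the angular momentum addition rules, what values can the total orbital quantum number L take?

L = 2, 3, 4

The total orbital quantum number L ranges from |l₁ − l₂| to l₁ + l₂ in integer steps.
Allowed values: L = 2, 3, 4.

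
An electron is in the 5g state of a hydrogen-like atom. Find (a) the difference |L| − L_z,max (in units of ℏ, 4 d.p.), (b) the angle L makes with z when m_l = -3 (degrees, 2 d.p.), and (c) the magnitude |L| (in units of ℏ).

For 5g, l = 4.
|L| − L_z,max = (2√5 − 4)ℏ ≈ 0.4721ℏ.
For m_l = -3: cos θ = -3/√20, θ ≈ 132.13°.
|L| = ℏ√(4·5) = 2√5 ℏ ≈ 4.472ℏ.

|L|−L_z,max ≈ 0.4721ℏ; θ(m_l=-3) ≈ 132.13°; |L| = 2√5 ℏ ≈ 4.472ℏ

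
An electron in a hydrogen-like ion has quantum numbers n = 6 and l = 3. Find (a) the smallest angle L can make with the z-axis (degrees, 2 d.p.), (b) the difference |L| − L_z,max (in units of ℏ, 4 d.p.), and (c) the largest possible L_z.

θ_min ≈ 30.00°; |L|−L_z,max ≈ 0.4641ℏ; L_z,max = 3ℏ

cos θ_min = 3/√12, so θ_min ≈ 30.00°.
|L| − L_z,max = (2√3 − 3)ℏ ≈ 0.4641ℏ.
L_z,max = lℏ = 3ℏ.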